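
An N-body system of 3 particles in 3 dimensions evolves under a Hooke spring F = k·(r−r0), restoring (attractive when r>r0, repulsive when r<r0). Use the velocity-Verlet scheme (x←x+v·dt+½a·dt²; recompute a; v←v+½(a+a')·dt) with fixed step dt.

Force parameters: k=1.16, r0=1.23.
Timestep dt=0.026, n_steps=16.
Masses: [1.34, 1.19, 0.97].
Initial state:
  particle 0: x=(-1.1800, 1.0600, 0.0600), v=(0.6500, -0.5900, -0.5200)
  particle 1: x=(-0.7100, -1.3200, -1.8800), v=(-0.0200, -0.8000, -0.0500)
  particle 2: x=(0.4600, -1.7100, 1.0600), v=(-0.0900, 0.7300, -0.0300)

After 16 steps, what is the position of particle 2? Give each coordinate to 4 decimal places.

(0.2591, -1.2382, 0.8053)

step 0: x0=(-1.1800, 1.0600, 0.0600) x1=(-0.7100, -1.3200, -1.8800) x2=(0.4600, -1.7100, 1.0600)
step 1: x0=(-1.1627, 1.0437, 0.0463) x1=(-0.7104, -1.3404, -1.8803) x2=(0.4569, -1.6902, 1.0582)
step 2: x0=(-1.1447, 1.0256, 0.0323) x1=(-0.7105, -1.3600, -1.8787) x2=(0.4525, -1.6689, 1.0545)
step 3: x0=(-1.1259, 1.0056, 0.0181) x1=(-0.7102, -1.3788, -1.8751) x2=(0.4467, -1.6460, 1.0488)
step 4: x0=(-1.1064, 0.9839, 0.0035) x1=(-0.7097, -1.3967, -1.8696) x2=(0.4394, -1.6216, 1.0411)
step 5: x0=(-1.0862, 0.9604, -0.0114) x1=(-0.7089, -1.4138, -1.8622) x2=(0.4309, -1.5959, 1.0315)
step 6: x0=(-1.0653, 0.9351, -0.0265) x1=(-0.7078, -1.4301, -1.8529) x2=(0.4211, -1.5688, 1.0200)
step 7: x0=(-1.0438, 0.9081, -0.0419) x1=(-0.7064, -1.4454, -1.8418) x2=(0.4100, -1.5404, 1.0065)
step 8: x0=(-1.0217, 0.8795, -0.0575) x1=(-0.7046, -1.4599, -1.8288) x2=(0.3976, -1.5108, 0.9912)
step 9: x0=(-0.9989, 0.8493, -0.0734) x1=(-0.7026, -1.4736, -1.8141) x2=(0.3840, -1.4801, 0.9740)
step 10: x0=(-0.9756, 0.8174, -0.0895) x1=(-0.7002, -1.4863, -1.7976) x2=(0.3693, -1.4482, 0.9550)
step 11: x0=(-0.9518, 0.7841, -0.1059) x1=(-0.6975, -1.4981, -1.7794) x2=(0.3535, -1.4153, 0.9342)
step 12: x0=(-0.9274, 0.7493, -0.1224) x1=(-0.6946, -1.5091, -1.7596) x2=(0.3366, -1.3815, 0.9117)
step 13: x0=(-0.9026, 0.7131, -0.1392) x1=(-0.6913, -1.5192, -1.7381) x2=(0.3186, -1.3468, 0.8875)
step 14: x0=(-0.8773, 0.6755, -0.1562) x1=(-0.6877, -1.5284, -1.7151) x2=(0.2997, -1.3113, 0.8617)
step 15: x0=(-0.8516, 0.6366, -0.1734) x1=(-0.6839, -1.5367, -1.6906) x2=(0.2799, -1.2751, 0.8342)
step 16: x0=(-0.8256, 0.5965, -0.1907) x1=(-0.6797, -1.5442, -1.6647) x2=(0.2591, -1.2382, 0.8053)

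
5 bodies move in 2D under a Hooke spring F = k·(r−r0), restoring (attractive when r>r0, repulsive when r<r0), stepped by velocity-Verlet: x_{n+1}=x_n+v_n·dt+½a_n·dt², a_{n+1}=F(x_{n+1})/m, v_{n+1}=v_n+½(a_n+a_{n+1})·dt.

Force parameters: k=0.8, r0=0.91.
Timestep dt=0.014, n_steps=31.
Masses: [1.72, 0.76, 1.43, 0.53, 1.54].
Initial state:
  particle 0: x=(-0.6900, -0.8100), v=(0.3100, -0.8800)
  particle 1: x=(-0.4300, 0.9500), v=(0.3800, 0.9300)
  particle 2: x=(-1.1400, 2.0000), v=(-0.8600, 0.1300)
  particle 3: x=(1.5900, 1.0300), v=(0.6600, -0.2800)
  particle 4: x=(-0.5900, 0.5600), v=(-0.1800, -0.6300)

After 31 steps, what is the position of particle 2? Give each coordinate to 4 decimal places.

step 0: x0=(-0.6900, -0.8100) x1=(-0.4300, 0.9500) x2=(-1.1400, 2.0000) x3=(1.5900, 1.0300) x4=(-0.5900, 0.5600)
step 1: x0=(-0.6856, -0.8221) x1=(-0.4246, 0.9630) x2=(-1.1519, 2.0016) x3=(1.5984, 1.0259) x4=(-0.5925, 0.5512)
step 2: x0=(-0.6811, -0.8338) x1=(-0.4190, 0.9760) x2=(-1.1635, 2.0029) x3=(1.6050, 1.0216) x4=(-0.5949, 0.5424)
step 3: x0=(-0.6764, -0.8451) x1=(-0.4132, 0.9889) x2=(-1.1748, 2.0037) x3=(1.6099, 1.0170) x4=(-0.5972, 0.5335)
step 4: x0=(-0.6716, -0.8560) x1=(-0.4072, 1.0018) x2=(-1.1858, 2.0042) x3=(1.6130, 1.0121) x4=(-0.5994, 0.5247)
step 5: x0=(-0.6667, -0.8664) x1=(-0.4010, 1.0147) x2=(-1.1965, 2.0043) x3=(1.6144, 1.0070) x4=(-0.6015, 0.5159)
step 6: x0=(-0.6616, -0.8764) x1=(-0.3946, 1.0274) x2=(-1.2069, 2.0040) x3=(1.6140, 1.0016) x4=(-0.6035, 0.5071)
step 7: x0=(-0.6565, -0.8859) x1=(-0.3881, 1.0401) x2=(-1.2170, 2.0033) x3=(1.6118, 0.9959) x4=(-0.6054, 0.4983)
step 8: x0=(-0.6512, -0.8951) x1=(-0.3813, 1.0527) x2=(-1.2268, 2.0022) x3=(1.6079, 0.9900) x4=(-0.6073, 0.4896)
step 9: x0=(-0.6458, -0.9038) x1=(-0.3745, 1.0652) x2=(-1.2363, 2.0007) x3=(1.6022, 0.9839) x4=(-0.6090, 0.4808)
step 10: x0=(-0.6403, -0.9120) x1=(-0.3674, 1.0775) x2=(-1.2454, 1.9987) x3=(1.5948, 0.9774) x4=(-0.6107, 0.4721)
step 11: x0=(-0.6346, -0.9198) x1=(-0.3602, 1.0897) x2=(-1.2542, 1.9964) x3=(1.5856, 0.9708) x4=(-0.6122, 0.4634)
step 12: x0=(-0.6289, -0.9272) x1=(-0.3529, 1.1018) x2=(-1.2627, 1.9937) x3=(1.5747, 0.9638) x4=(-0.6137, 0.4548)
step 13: x0=(-0.6230, -0.9341) x1=(-0.3454, 1.1137) x2=(-1.2709, 1.9906) x3=(1.5620, 0.9567) x4=(-0.6151, 0.4462)
step 14: x0=(-0.6170, -0.9405) x1=(-0.3377, 1.1255) x2=(-1.2787, 1.9871) x3=(1.5477, 0.9493) x4=(-0.6163, 0.4376)
step 15: x0=(-0.6109, -0.9465) x1=(-0.3300, 1.1371) x2=(-1.2862, 1.9831) x3=(1.5317, 0.9417) x4=(-0.6175, 0.4290)
step 16: x0=(-0.6047, -0.9521) x1=(-0.3221, 1.1485) x2=(-1.2934, 1.9788) x3=(1.5140, 0.9338) x4=(-0.6186, 0.4205)
step 17: x0=(-0.5984, -0.9572) x1=(-0.3141, 1.1597) x2=(-1.3003, 1.9740) x3=(1.4946, 0.9258) x4=(-0.6196, 0.4121)
step 18: x0=(-0.5920, -0.9618) x1=(-0.3061, 1.1706) x2=(-1.3068, 1.9688) x3=(1.4736, 0.9175) x4=(-0.6205, 0.4037)
step 19: x0=(-0.5855, -0.9660) x1=(-0.2979, 1.1814) x2=(-1.3130, 1.9633) x3=(1.4511, 0.9090) x4=(-0.6213, 0.3953)
step 20: x0=(-0.5790, -0.9697) x1=(-0.2896, 1.1920) x2=(-1.3188, 1.9573) x3=(1.4269, 0.9003) x4=(-0.6221, 0.3870)
step 21: x0=(-0.5723, -0.9730) x1=(-0.2813, 1.2023) x2=(-1.3243, 1.9509) x3=(1.4012, 0.8914) x4=(-0.6227, 0.3787)
step 22: x0=(-0.5655, -0.9758) x1=(-0.2729, 1.2123) x2=(-1.3295, 1.9441) x3=(1.3740, 0.8823) x4=(-0.6233, 0.3706)
step 23: x0=(-0.5587, -0.9781) x1=(-0.2644, 1.2222) x2=(-1.3344, 1.9368) x3=(1.3453, 0.8730) x4=(-0.6238, 0.3624)
step 24: x0=(-0.5518, -0.9800) x1=(-0.2559, 1.2317) x2=(-1.3389, 1.9292) x3=(1.3152, 0.8636) x4=(-0.6242, 0.3544)
step 25: x0=(-0.5448, -0.9815) x1=(-0.2474, 1.2410) x2=(-1.3431, 1.9212) x3=(1.2836, 0.8539) x4=(-0.6245, 0.3464)
step 26: x0=(-0.5377, -0.9825) x1=(-0.2388, 1.2500) x2=(-1.3469, 1.9128) x3=(1.2507, 0.8441) x4=(-0.6247, 0.3384)
step 27: x0=(-0.5306, -0.9830) x1=(-0.2302, 1.2587) x2=(-1.3504, 1.9039) x3=(1.2164, 0.8342) x4=(-0.6249, 0.3306)
step 28: x0=(-0.5234, -0.9831) x1=(-0.2216, 1.2672) x2=(-1.3536, 1.8947) x3=(1.1809, 0.8240) x4=(-0.6250, 0.3228)
step 29: x0=(-0.5162, -0.9828) x1=(-0.2131, 1.2753) x2=(-1.3565, 1.8850) x3=(1.1440, 0.8138) x4=(-0.6251, 0.3150)
step 30: x0=(-0.5088, -0.9820) x1=(-0.2045, 1.2831) x2=(-1.3591, 1.8750) x3=(1.1060, 0.8033) x4=(-0.6250, 0.3074)
step 31: x0=(-0.5015, -0.9808) x1=(-0.1959, 1.2906) x2=(-1.3613, 1.8645) x3=(1.0668, 0.7928) x4=(-0.6250, 0.2998)

(-1.3613, 1.8645)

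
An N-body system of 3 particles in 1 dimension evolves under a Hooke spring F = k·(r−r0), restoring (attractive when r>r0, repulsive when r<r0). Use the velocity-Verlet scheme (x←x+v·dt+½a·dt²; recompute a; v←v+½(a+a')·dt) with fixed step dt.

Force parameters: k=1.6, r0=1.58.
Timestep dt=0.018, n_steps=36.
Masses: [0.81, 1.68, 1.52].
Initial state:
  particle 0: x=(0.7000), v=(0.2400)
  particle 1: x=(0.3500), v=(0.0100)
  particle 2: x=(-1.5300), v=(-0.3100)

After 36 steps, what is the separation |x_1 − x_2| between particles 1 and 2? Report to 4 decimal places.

1.5802

step 0: x0=(0.7000) x1=(0.3500) x2=(-1.5300)
step 1: x0=(0.7045) x1=(0.3499) x2=(-1.5354)
step 2: x0=(0.7094) x1=(0.3494) x2=(-1.5405)
step 3: x0=(0.7146) x1=(0.3484) x2=(-1.5453)
step 4: x0=(0.7202) x1=(0.3469) x2=(-1.5497)
step 5: x0=(0.7260) x1=(0.3450) x2=(-1.5537)
step 6: x0=(0.7323) x1=(0.3426) x2=(-1.5575)
step 7: x0=(0.7388) x1=(0.3397) x2=(-1.5608)
step 8: x0=(0.7456) x1=(0.3364) x2=(-1.5639)
step 9: x0=(0.7527) x1=(0.3326) x2=(-1.5665)
step 10: x0=(0.7601) x1=(0.3283) x2=(-1.5688)
step 11: x0=(0.7677) x1=(0.3236) x2=(-1.5708)
step 12: x0=(0.7755) x1=(0.3185) x2=(-1.5723)
step 13: x0=(0.7836) x1=(0.3129) x2=(-1.5735)
step 14: x0=(0.7919) x1=(0.3068) x2=(-1.5744)
step 15: x0=(0.8004) x1=(0.3004) x2=(-1.5748)
step 16: x0=(0.8091) x1=(0.2935) x2=(-1.5749)
step 17: x0=(0.8180) x1=(0.2862) x2=(-1.5746)
step 18: x0=(0.8270) x1=(0.2784) x2=(-1.5740)
step 19: x0=(0.8361) x1=(0.2703) x2=(-1.5730)
step 20: x0=(0.8454) x1=(0.2618) x2=(-1.5716)
step 21: x0=(0.8547) x1=(0.2529) x2=(-1.5698)
step 22: x0=(0.8642) x1=(0.2436) x2=(-1.5676)
step 23: x0=(0.8737) x1=(0.2340) x2=(-1.5651)
step 24: x0=(0.8832) x1=(0.2240) x2=(-1.5623)
step 25: x0=(0.8928) x1=(0.2136) x2=(-1.5590)
step 26: x0=(0.9024) x1=(0.2029) x2=(-1.5554)
step 27: x0=(0.9121) x1=(0.1919) x2=(-1.5514)
step 28: x0=(0.9217) x1=(0.1806) x2=(-1.5471)
step 29: x0=(0.9312) x1=(0.1690) x2=(-1.5424)
step 30: x0=(0.9408) x1=(0.1570) x2=(-1.5374)
step 31: x0=(0.9502) x1=(0.1448) x2=(-1.5320)
step 32: x0=(0.9596) x1=(0.1324) x2=(-1.5263)
step 33: x0=(0.9689) x1=(0.1196) x2=(-1.5203)
step 34: x0=(0.9780) x1=(0.1066) x2=(-1.5139)
step 35: x0=(0.9871) x1=(0.0934) x2=(-1.5072)
step 36: x0=(0.9959) x1=(0.0800) x2=(-1.5001)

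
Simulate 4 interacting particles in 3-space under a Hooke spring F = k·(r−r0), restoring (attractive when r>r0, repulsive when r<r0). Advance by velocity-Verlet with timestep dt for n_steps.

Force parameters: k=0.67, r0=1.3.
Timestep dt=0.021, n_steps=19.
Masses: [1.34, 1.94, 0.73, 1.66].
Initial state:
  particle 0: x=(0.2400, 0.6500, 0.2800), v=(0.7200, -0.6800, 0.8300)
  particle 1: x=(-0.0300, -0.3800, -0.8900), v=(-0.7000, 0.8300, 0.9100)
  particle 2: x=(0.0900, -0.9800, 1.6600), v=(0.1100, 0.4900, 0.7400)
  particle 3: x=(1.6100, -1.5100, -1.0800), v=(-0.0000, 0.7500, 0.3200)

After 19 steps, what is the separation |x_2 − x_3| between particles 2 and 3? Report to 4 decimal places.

2.9456

step 0: x0=(0.2400, 0.6500, 0.2800) x1=(-0.0300, -0.3800, -0.8900) x2=(0.0900, -0.9800, 1.6600) x3=(1.6100, -1.5100, -1.0800)
step 1: x0=(0.2552, 0.6355, 0.2974) x1=(-0.0446, -0.3626, -0.8708) x2=(0.0925, -0.9696, 1.6748) x3=(1.6098, -1.4941, -1.0731)
step 2: x0=(0.2705, 0.6206, 0.3147) x1=(-0.0592, -0.3453, -0.8513) x2=(0.0953, -0.9589, 1.6883) x3=(1.6092, -1.4778, -1.0657)
step 3: x0=(0.2860, 0.6052, 0.3319) x1=(-0.0736, -0.3281, -0.8317) x2=(0.0986, -0.9480, 1.7004) x3=(1.6082, -1.4612, -1.0579)
step 4: x0=(0.3016, 0.5895, 0.3490) x1=(-0.0879, -0.3109, -0.8118) x2=(0.1021, -0.9369, 1.7110) x3=(1.6068, -1.4443, -1.0496)
step 5: x0=(0.3173, 0.5733, 0.3660) x1=(-0.1021, -0.2939, -0.7918) x2=(0.1060, -0.9255, 1.7203) x3=(1.6051, -1.4271, -1.0409)
step 6: x0=(0.3331, 0.5568, 0.3829) x1=(-0.1162, -0.2769, -0.7715) x2=(0.1103, -0.9139, 1.7283) x3=(1.6029, -1.4096, -1.0318)
step 7: x0=(0.3491, 0.5399, 0.3998) x1=(-0.1302, -0.2601, -0.7511) x2=(0.1149, -0.9020, 1.7348) x3=(1.6003, -1.3917, -1.0223)
step 8: x0=(0.3652, 0.5226, 0.4165) x1=(-0.1440, -0.2433, -0.7304) x2=(0.1199, -0.8900, 1.7401) x3=(1.5974, -1.3735, -1.0122)
step 9: x0=(0.3813, 0.5051, 0.4332) x1=(-0.1577, -0.2267, -0.7096) x2=(0.1251, -0.8777, 1.7440) x3=(1.5940, -1.3551, -1.0018)
step 10: x0=(0.3976, 0.4871, 0.4497) x1=(-0.1712, -0.2101, -0.6886) x2=(0.1307, -0.8653, 1.7466) x3=(1.5903, -1.3363, -0.9909)
step 11: x0=(0.4140, 0.4689, 0.4662) x1=(-0.1847, -0.1937, -0.6674) x2=(0.1367, -0.8527, 1.7479) x3=(1.5862, -1.3173, -0.9796)
step 12: x0=(0.4305, 0.4504, 0.4825) x1=(-0.1980, -0.1773, -0.6460) x2=(0.1429, -0.8399, 1.7479) x3=(1.5818, -1.2979, -0.9679)
step 13: x0=(0.4471, 0.4316, 0.4988) x1=(-0.2111, -0.1611, -0.6244) x2=(0.1494, -0.8269, 1.7467) x3=(1.5769, -1.2783, -0.9557)
step 14: x0=(0.4637, 0.4125, 0.5149) x1=(-0.2241, -0.1450, -0.6027) x2=(0.1563, -0.8137, 1.7442) x3=(1.5717, -1.2585, -0.9431)
step 15: x0=(0.4805, 0.3932, 0.5310) x1=(-0.2370, -0.1289, -0.5808) x2=(0.1634, -0.8004, 1.7406) x3=(1.5661, -1.2383, -0.9300)
step 16: x0=(0.4973, 0.3736, 0.5469) x1=(-0.2497, -0.1130, -0.5587) x2=(0.1708, -0.7870, 1.7357) x3=(1.5602, -1.2179, -0.9166)
step 17: x0=(0.5142, 0.3538, 0.5628) x1=(-0.2623, -0.0972, -0.5365) x2=(0.1785, -0.7734, 1.7297) x3=(1.5539, -1.1973, -0.9027)
step 18: x0=(0.5312, 0.3338, 0.5785) x1=(-0.2747, -0.0815, -0.5142) x2=(0.1865, -0.7597, 1.7226) x3=(1.5473, -1.1764, -0.8885)
step 19: x0=(0.5482, 0.3136, 0.5941) x1=(-0.2870, -0.0659, -0.4917) x2=(0.1947, -0.7459, 1.7143) x3=(1.5403, -1.1552, -0.8738)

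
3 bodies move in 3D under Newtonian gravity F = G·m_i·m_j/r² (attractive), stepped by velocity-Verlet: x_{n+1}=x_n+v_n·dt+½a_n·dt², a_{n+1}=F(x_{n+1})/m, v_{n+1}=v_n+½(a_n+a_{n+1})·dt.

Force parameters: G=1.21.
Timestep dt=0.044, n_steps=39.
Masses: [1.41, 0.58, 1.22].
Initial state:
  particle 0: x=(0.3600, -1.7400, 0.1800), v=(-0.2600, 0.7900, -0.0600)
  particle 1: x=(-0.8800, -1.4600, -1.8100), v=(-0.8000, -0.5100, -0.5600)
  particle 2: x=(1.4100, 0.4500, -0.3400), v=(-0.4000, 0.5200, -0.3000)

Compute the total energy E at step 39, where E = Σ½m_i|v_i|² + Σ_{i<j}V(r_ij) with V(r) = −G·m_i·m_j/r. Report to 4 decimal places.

-0.3528

step 0: x0=(0.3600, -1.7400, 0.1800) x1=(-0.8800, -1.4600, -1.8100) x2=(1.4100, 0.4500, -0.3400)
step 1: x0=(0.3486, -1.7050, 0.1772) x1=(-0.9150, -1.4824, -1.8343) x2=(1.3922, 0.4726, -0.3532)
step 2: x0=(0.3373, -1.6696, 0.1741) x1=(-0.9494, -1.5047, -1.8581) x2=(1.3742, 0.4947, -0.3663)
step 3: x0=(0.3260, -1.6338, 0.1707) x1=(-0.9834, -1.5269, -1.8812) x2=(1.3558, 0.5162, -0.3793)
step 4: x0=(0.3148, -1.5975, 0.1670) x1=(-1.0170, -1.5490, -1.9038) x2=(1.3371, 0.5371, -0.3923)
step 5: x0=(0.3037, -1.5608, 0.1630) x1=(-1.0501, -1.5710, -1.9258) x2=(1.3181, 0.5576, -0.4052)
step 6: x0=(0.2927, -1.5237, 0.1587) x1=(-1.0827, -1.5928, -1.9473) x2=(1.2988, 0.5774, -0.4180)
step 7: x0=(0.2818, -1.4861, 0.1542) x1=(-1.1149, -1.6144, -1.9682) x2=(1.2792, 0.5967, -0.4307)
step 8: x0=(0.2709, -1.4481, 0.1493) x1=(-1.1467, -1.6359, -1.9886) x2=(1.2593, 0.6154, -0.4433)
step 9: x0=(0.2602, -1.4097, 0.1441) x1=(-1.1781, -1.6573, -2.0085) x2=(1.2390, 0.6335, -0.4558)
step 10: x0=(0.2496, -1.3708, 0.1386) x1=(-1.2090, -1.6784, -2.0279) x2=(1.2185, 0.6510, -0.4682)
step 11: x0=(0.2391, -1.3315, 0.1328) x1=(-1.2396, -1.6994, -2.0469) x2=(1.1976, 0.6680, -0.4805)
step 12: x0=(0.2287, -1.2918, 0.1267) x1=(-1.2698, -1.7202, -2.0653) x2=(1.1764, 0.6843, -0.4926)
step 13: x0=(0.2184, -1.2516, 0.1203) x1=(-1.2995, -1.7407, -2.0833) x2=(1.1548, 0.7000, -0.5046)
step 14: x0=(0.2083, -1.2110, 0.1136) x1=(-1.3289, -1.7611, -2.1009) x2=(1.1330, 0.7151, -0.5165)
step 15: x0=(0.1983, -1.1699, 0.1066) x1=(-1.3580, -1.7813, -2.1181) x2=(1.1108, 0.7296, -0.5282)
step 16: x0=(0.1885, -1.1283, 0.0993) x1=(-1.3866, -1.8012, -2.1348) x2=(1.0882, 0.7434, -0.5398)
step 17: x0=(0.1788, -1.0863, 0.0917) x1=(-1.4150, -1.8209, -2.1511) x2=(1.0653, 0.7566, -0.5512)
step 18: x0=(0.1692, -1.0437, 0.0837) x1=(-1.4429, -1.8404, -2.1670) x2=(1.0421, 0.7691, -0.5624)
step 19: x0=(0.1599, -1.0007, 0.0754) x1=(-1.4706, -1.8597, -2.1825) x2=(1.0185, 0.7808, -0.5734)
step 20: x0=(0.1507, -0.9571, 0.0668) x1=(-1.4979, -1.8787, -2.1977) x2=(0.9945, 0.7919, -0.5842)
step 21: x0=(0.1417, -0.9130, 0.0579) x1=(-1.5249, -1.8975, -2.2124) x2=(0.9702, 0.8023, -0.5948)
step 22: x0=(0.1329, -0.8684, 0.0486) x1=(-1.5515, -1.9160, -2.2269) x2=(0.9454, 0.8119, -0.6052)
step 23: x0=(0.1244, -0.8231, 0.0390) x1=(-1.5779, -1.9343, -2.2410) x2=(0.9203, 0.8207, -0.6153)
step 24: x0=(0.1160, -0.7773, 0.0290) x1=(-1.6039, -1.9523, -2.2547) x2=(0.8948, 0.8287, -0.6252)
step 25: x0=(0.1080, -0.7309, 0.0186) x1=(-1.6297, -1.9701, -2.2681) x2=(0.8688, 0.8359, -0.6348)
step 26: x0=(0.1001, -0.6838, 0.0078) x1=(-1.6551, -1.9877, -2.2813) x2=(0.8424, 0.8422, -0.6441)
step 27: x0=(0.0926, -0.6361, -0.0033) x1=(-1.6803, -2.0050, -2.2941) x2=(0.8155, 0.8477, -0.6530)
step 28: x0=(0.0853, -0.5877, -0.0149) x1=(-1.7052, -2.0220, -2.3066) x2=(0.7882, 0.8522, -0.6616)
step 29: x0=(0.0784, -0.5385, -0.0270) x1=(-1.7298, -2.0388, -2.3188) x2=(0.7603, 0.8557, -0.6699)
step 30: x0=(0.0718, -0.4885, -0.0395) x1=(-1.7542, -2.0554, -2.3308) x2=(0.7320, 0.8582, -0.6777)
step 31: x0=(0.0656, -0.4378, -0.0526) x1=(-1.7783, -2.0716, -2.3424) x2=(0.7031, 0.8597, -0.6850)
step 32: x0=(0.0598, -0.3861, -0.0661) x1=(-1.8021, -2.0877, -2.3538) x2=(0.6736, 0.8599, -0.6919)
step 33: x0=(0.0544, -0.3335, -0.0803) x1=(-1.8257, -2.1034, -2.3650) x2=(0.6435, 0.8590, -0.6982)
step 34: x0=(0.0494, -0.2798, -0.0951) x1=(-1.8490, -2.1189, -2.3759) x2=(0.6127, 0.8568, -0.7038)
step 35: x0=(0.0450, -0.2251, -0.1106) x1=(-1.8721, -2.1342, -2.3866) x2=(0.5812, 0.8531, -0.7088)
step 36: x0=(0.0412, -0.1691, -0.1269) x1=(-1.8950, -2.1492, -2.3970) x2=(0.5489, 0.8480, -0.7130)
step 37: x0=(0.0380, -0.1118, -0.1440) x1=(-1.9176, -2.1639, -2.4072) x2=(0.5158, 0.8411, -0.7163)
step 38: x0=(0.0355, -0.0530, -0.1621) x1=(-1.9400, -2.1784, -2.4172) x2=(0.4818, 0.8325, -0.7186)
step 39: x0=(0.0339, 0.0074, -0.1814) x1=(-1.9622, -2.1926, -2.4270) x2=(0.4467, 0.8218, -0.7196)
step 0 velocities: v0=(-0.2600, 0.7900, -0.0600) v1=(-0.8000, -0.5100, -0.5600) v2=(-0.4000, 0.5200, -0.3000)
step 0: KE=1.1596, PE=-1.5146, E=-0.3550
step 39 velocities: v0=(-0.0272, 1.3951, -0.4533) v1=(-0.5014, -0.3204, -0.2196) v2=(-0.8110, -0.2694, -0.0073)
step 39: KE=2.0796, PE=-2.4325, E=-0.3528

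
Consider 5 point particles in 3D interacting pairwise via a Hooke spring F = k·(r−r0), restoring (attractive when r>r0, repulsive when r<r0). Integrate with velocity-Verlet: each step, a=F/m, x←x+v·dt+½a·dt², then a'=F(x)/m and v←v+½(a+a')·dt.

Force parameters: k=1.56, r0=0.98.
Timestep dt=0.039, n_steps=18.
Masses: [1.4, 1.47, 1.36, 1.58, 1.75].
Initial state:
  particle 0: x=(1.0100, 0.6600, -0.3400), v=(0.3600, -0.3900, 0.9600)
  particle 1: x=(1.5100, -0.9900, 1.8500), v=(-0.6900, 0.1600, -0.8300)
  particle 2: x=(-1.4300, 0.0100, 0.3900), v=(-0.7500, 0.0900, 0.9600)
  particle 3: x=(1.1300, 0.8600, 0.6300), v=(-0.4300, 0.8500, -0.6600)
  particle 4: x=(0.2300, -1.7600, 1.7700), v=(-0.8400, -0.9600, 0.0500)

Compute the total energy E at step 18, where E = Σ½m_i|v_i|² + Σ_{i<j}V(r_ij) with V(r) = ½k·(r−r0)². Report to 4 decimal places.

step 0: x0=(1.0100, 0.6600, -0.3400) x1=(1.5100, -0.9900, 1.8500) x2=(-1.4300, 0.0100, 0.3900) x3=(1.1300, 0.8600, 0.6300) x4=(0.2300, -1.7600, 1.7700)
step 1: x0=(1.0226, 0.6421, -0.2997) x1=(1.4806, -0.9817, 1.8151) x2=(-1.4537, 0.0127, 0.4289) x3=(1.1117, 0.8906, 0.6052) x4=(0.1976, -1.7941, 1.7698)
step 2: x0=(1.0320, 0.6188, -0.2539) x1=(1.4463, -0.9693, 1.7752) x2=(-1.4663, 0.0138, 0.4704) x3=(1.0903, 0.9161, 0.5826) x4=(0.1660, -1.8215, 1.7655)
step 3: x0=(1.0381, 0.5903, -0.2030) x1=(1.4072, -0.9530, 1.7308) x2=(-1.4679, 0.0133, 0.5143) x3=(1.0659, 0.9363, 0.5621) x4=(0.1352, -1.8419, 1.7569)
step 4: x0=(1.0408, 0.5566, -0.1471) x1=(1.3634, -0.9329, 1.6820) x2=(-1.4586, 0.0112, 0.5603) x3=(1.0383, 0.9513, 0.5441) x4=(0.1055, -1.8554, 1.7443)
step 5: x0=(1.0401, 0.5178, -0.0868) x1=(1.3151, -0.9092, 1.6292) x2=(-1.4386, 0.0075, 0.6082) x3=(1.0077, 0.9610, 0.5285) x4=(0.0767, -1.8619, 1.7278)
step 6: x0=(1.0360, 0.4741, -0.0222) x1=(1.2625, -0.8820, 1.5728) x2=(-1.4083, 0.0023, 0.6577) x3=(0.9740, 0.9655, 0.5154) x4=(0.0491, -1.8615, 1.7074)
step 7: x0=(1.0283, 0.4257, 0.0462) x1=(1.2058, -0.8518, 1.5132) x2=(-1.3681, -0.0044, 0.7085) x3=(0.9374, 0.9648, 0.5049) x4=(0.0227, -1.8541, 1.6833)
step 8: x0=(1.0172, 0.3729, 0.1181) x1=(1.1453, -0.8186, 1.4509) x2=(-1.3185, -0.0126, 0.7604) x3=(0.8979, 0.9593, 0.4968) x4=(-0.0026, -1.8400, 1.6558)
step 9: x0=(1.0028, 0.3159, 0.1931) x1=(1.0813, -0.7828, 1.3861) x2=(-1.2600, -0.0222, 0.8130) x3=(0.8555, 0.9489, 0.4911) x4=(-0.0265, -1.8193, 1.6250)
step 10: x0=(0.9852, 0.2551, 0.2709) x1=(1.0142, -0.7449, 1.3195) x2=(-1.1933, -0.0330, 0.8661) x3=(0.8105, 0.9338, 0.4877) x4=(-0.0492, -1.7923, 1.5911)
step 11: x0=(0.9645, 0.1909, 0.3512) x1=(0.9441, -0.7050, 1.2514) x2=(-1.1191, -0.0450, 0.9194) x3=(0.7630, 0.9143, 0.4864) x4=(-0.0706, -1.7591, 1.5543)
step 12: x0=(0.9408, 0.1237, 0.4336) x1=(0.8716, -0.6636, 1.1822) x2=(-1.0381, -0.0582, 0.9726) x3=(0.7131, 0.8905, 0.4872) x4=(-0.0906, -1.7202, 1.5151)
step 13: x0=(0.9144, 0.0541, 0.5176) x1=(0.7968, -0.6210, 1.1125) x2=(-0.9512, -0.0723, 1.0256) x3=(0.6611, 0.8626, 0.4899) x4=(-0.1093, -1.6758, 1.4734)
step 14: x0=(0.8856, -0.0173, 0.6028) x1=(0.7201, -0.5777, 1.0426) x2=(-0.8592, -0.0873, 1.0781) x3=(0.6072, 0.8308, 0.4942) x4=(-0.1267, -1.6264, 1.4298)
step 15: x0=(0.8547, -0.0900, 0.6889) x1=(0.6419, -0.5342, 0.9728) x2=(-0.7629, -0.1030, 1.1300) x3=(0.5515, 0.7954, 0.5002) x4=(-0.1428, -1.5724, 1.3844)
step 16: x0=(0.8221, -0.1635, 0.7756) x1=(0.5622, -0.4907, 0.9033) x2=(-0.6631, -0.1193, 1.1812) x3=(0.4944, 0.7566, 0.5076) x4=(-0.1577, -1.5142, 1.3375)
step 17: x0=(0.7883, -0.2372, 0.8627) x1=(0.4812, -0.4476, 0.8343) x2=(-0.5609, -0.1360, 1.2316) x3=(0.4360, 0.7147, 0.5163) x4=(-0.1714, -1.4522, 1.2893)
step 18: x0=(0.7540, -0.3110, 0.9502) x1=(0.3989, -0.4051, 0.7654) x2=(-0.4568, -0.1530, 1.2814) x3=(0.3767, 0.6700, 0.5262) x4=(-0.1841, -1.3871, 1.2401)
step 0 velocities: v0=(0.3600, -0.3900, 0.9600) v1=(-0.6900, 0.1600, -0.8300) v2=(-0.7500, 0.0900, 0.9600) v3=(-0.4300, 0.8500, -0.6600) v4=(-0.8400, -0.9600, 0.0500)
step 0: KE=5.2191, PE=23.0888, E=28.3079
step 18 velocities: v0=(-0.8820, -1.8921, 2.2531) v1=(-2.1249, 1.0868, -1.7707) v2=(2.6820, -0.4379, 1.2682) v3=(-1.5315, -1.1779, 0.2674) v4=(-0.3138, 1.7043, -1.2711)
step 18: KE=26.2578, PE=2.0284, E=28.2861

28.2861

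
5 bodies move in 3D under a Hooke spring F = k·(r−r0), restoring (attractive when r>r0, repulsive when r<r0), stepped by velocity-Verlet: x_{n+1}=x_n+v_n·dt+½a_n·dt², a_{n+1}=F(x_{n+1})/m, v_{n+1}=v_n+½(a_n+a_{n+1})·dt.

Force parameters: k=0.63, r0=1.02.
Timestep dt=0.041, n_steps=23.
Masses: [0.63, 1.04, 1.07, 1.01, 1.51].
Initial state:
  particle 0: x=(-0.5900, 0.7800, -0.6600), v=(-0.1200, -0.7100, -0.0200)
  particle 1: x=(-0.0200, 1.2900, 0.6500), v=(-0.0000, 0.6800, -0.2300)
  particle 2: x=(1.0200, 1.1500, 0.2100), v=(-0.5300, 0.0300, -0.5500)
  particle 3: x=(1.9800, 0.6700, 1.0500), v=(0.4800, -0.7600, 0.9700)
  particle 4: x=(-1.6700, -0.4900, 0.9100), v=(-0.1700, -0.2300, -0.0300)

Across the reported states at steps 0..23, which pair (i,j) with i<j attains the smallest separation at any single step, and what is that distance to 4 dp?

pair (0,2), distance 0.8571

step 0: x0=(-0.5900, 0.7800, -0.6600) x1=(-0.0200, 1.2900, 0.6500) x2=(1.0200, 1.1500, 0.2100) x3=(1.9800, 0.6700, 1.0500) x4=(-1.6700, -0.4900, 0.9100)
step 1: x0=(-0.5932, 0.7505, -0.6584) x1=(-0.0200, 1.3171, 0.6405) x2=(0.9971, 1.1505, 0.1876) x3=(1.9967, 0.6387, 1.0889) x4=(-1.6748, -0.4981, 0.9083)
step 2: x0=(-0.5930, 0.7204, -0.6521) x1=(-0.0200, 1.3425, 0.6309) x2=(0.9718, 1.1497, 0.1657) x3=(2.0073, 0.6071, 1.1259) x4=(-1.6754, -0.5036, 0.9056)
step 3: x0=(-0.5893, 0.6896, -0.6409) x1=(-0.0200, 1.3662, 0.6213) x2=(0.9443, 1.1473, 0.1442) x3=(2.0117, 0.5753, 1.1609) x4=(-1.6717, -0.5066, 0.9019)
step 4: x0=(-0.5822, 0.6584, -0.6250) x1=(-0.0200, 1.3881, 0.6117) x2=(0.9148, 1.1435, 0.1233) x3=(2.0099, 0.5434, 1.1936) x4=(-1.6638, -0.5069, 0.8974)
step 5: x0=(-0.5718, 0.6267, -0.6045) x1=(-0.0200, 1.4081, 0.6022) x2=(0.8832, 1.1381, 0.1030) x3=(2.0018, 0.5116, 1.2241) x4=(-1.6516, -0.5047, 0.8919)
step 6: x0=(-0.5581, 0.5947, -0.5793) x1=(-0.0199, 1.4261, 0.5927) x2=(0.8498, 1.1312, 0.0835) x3=(1.9874, 0.4798, 1.2523) x4=(-1.6353, -0.5000, 0.8855)
step 7: x0=(-0.5413, 0.5624, -0.5498) x1=(-0.0199, 1.4421, 0.5833) x2=(0.8147, 1.1228, 0.0647) x3=(1.9668, 0.4482, 1.2779) x4=(-1.6149, -0.4928, 0.8783)
step 8: x0=(-0.5214, 0.5299, -0.5159) x1=(-0.0199, 1.4561, 0.5742) x2=(0.7779, 1.1128, 0.0468) x3=(1.9400, 0.4169, 1.3010) x4=(-1.5905, -0.4831, 0.8703)
step 9: x0=(-0.4987, 0.4972, -0.4779) x1=(-0.0199, 1.4680, 0.5653) x2=(0.7398, 1.1013, 0.0297) x3=(1.9071, 0.3859, 1.3215) x4=(-1.5622, -0.4712, 0.8615)
step 10: x0=(-0.4733, 0.4645, -0.4361) x1=(-0.0198, 1.4778, 0.5567) x2=(0.7003, 1.0883, 0.0137) x3=(1.8682, 0.3553, 1.3393) x4=(-1.5301, -0.4569, 0.8520)
step 11: x0=(-0.4453, 0.4318, -0.3905) x1=(-0.0198, 1.4855, 0.5483) x2=(0.6596, 1.0737, -0.0014) x3=(1.8235, 0.3252, 1.3544) x4=(-1.4943, -0.4405, 0.8419)
step 12: x0=(-0.4150, 0.3991, -0.3415) x1=(-0.0197, 1.4911, 0.5404) x2=(0.6179, 1.0577, -0.0154) x3=(1.7731, 0.2956, 1.3668) x4=(-1.4550, -0.4219, 0.8311)
step 13: x0=(-0.3826, 0.3665, -0.2893) x1=(-0.0197, 1.4946, 0.5329) x2=(0.5754, 1.0403, -0.0284) x3=(1.7174, 0.2667, 1.3766) x4=(-1.4124, -0.4013, 0.8197)
step 14: x0=(-0.3483, 0.3340, -0.2341) x1=(-0.0196, 1.4960, 0.5258) x2=(0.5321, 1.0214, -0.0402) x3=(1.6564, 0.2385, 1.3836) x4=(-1.3665, -0.3789, 0.8078)
step 15: x0=(-0.3122, 0.3016, -0.1762) x1=(-0.0195, 1.4953, 0.5192) x2=(0.4882, 1.0013, -0.0510) x3=(1.5904, 0.2110, 1.3880) x4=(-1.3176, -0.3546, 0.7954)
step 16: x0=(-0.2747, 0.2694, -0.1160) x1=(-0.0195, 1.4926, 0.5131) x2=(0.4438, 0.9799, -0.0607) x3=(1.5198, 0.1844, 1.3898) x4=(-1.2660, -0.3286, 0.7827)
step 17: x0=(-0.2359, 0.2373, -0.0535) x1=(-0.0193, 1.4879, 0.5076) x2=(0.3991, 0.9574, -0.0692) x3=(1.4449, 0.1585, 1.3890) x4=(-1.2117, -0.3011, 0.7696)
step 18: x0=(-0.1959, 0.2054, 0.0109) x1=(-0.0192, 1.4813, 0.5026) x2=(0.3541, 0.9337, -0.0768) x3=(1.3659, 0.1336, 1.3858) x4=(-1.1549, -0.2722, 0.7562)
step 19: x0=(-0.1550, 0.1737, 0.0770) x1=(-0.0190, 1.4728, 0.4982) x2=(0.3089, 0.9091, -0.0833) x3=(1.2831, 0.1095, 1.3803) x4=(-1.0960, -0.2419, 0.7425)
step 20: x0=(-0.1132, 0.1422, 0.1445) x1=(-0.0188, 1.4625, 0.4943) x2=(0.2636, 0.8836, -0.0888) x3=(1.1970, 0.0864, 1.3725) x4=(-1.0352, -0.2104, 0.7287)
step 21: x0=(-0.0708, 0.1109, 0.2132) x1=(-0.0186, 1.4504, 0.4910) x2=(0.2183, 0.8572, -0.0935) x3=(1.1079, 0.0643, 1.3626) x4=(-0.9726, -0.1779, 0.7148)
step 22: x0=(-0.0277, 0.0799, 0.2830) x1=(-0.0183, 1.4366, 0.4883) x2=(0.1730, 0.8301, -0.0973) x3=(1.0162, 0.0431, 1.3508) x4=(-0.9086, -0.1444, 0.7007)
step 23: x0=(0.0159, 0.0492, 0.3535) x1=(-0.0179, 1.4212, 0.4862) x2=(0.1277, 0.8023, -0.1003) x3=(0.9222, 0.0229, 1.3371) x4=(-0.8433, -0.1101, 0.6866)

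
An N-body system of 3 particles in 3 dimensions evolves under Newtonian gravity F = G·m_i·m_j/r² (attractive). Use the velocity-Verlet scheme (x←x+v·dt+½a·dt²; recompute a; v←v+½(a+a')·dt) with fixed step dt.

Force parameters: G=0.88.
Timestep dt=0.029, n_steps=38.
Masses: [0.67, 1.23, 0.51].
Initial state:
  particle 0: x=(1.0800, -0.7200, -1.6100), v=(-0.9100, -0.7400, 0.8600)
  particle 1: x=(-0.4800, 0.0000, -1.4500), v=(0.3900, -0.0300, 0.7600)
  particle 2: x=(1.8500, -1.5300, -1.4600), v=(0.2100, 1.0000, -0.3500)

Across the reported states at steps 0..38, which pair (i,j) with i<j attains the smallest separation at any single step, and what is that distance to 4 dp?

pair (0,2), distance 1.0805

step 0: x0=(1.0800, -0.7200, -1.6100) x1=(-0.4800, 0.0000, -1.4500) x2=(1.8500, -1.5300, -1.4600)
step 1: x0=(1.0536, -0.7415, -1.5850) x1=(-0.4686, -0.0009, -1.4280) x2=(1.8559, -1.5008, -1.4702)
step 2: x0=(1.0271, -0.7631, -1.5600) x1=(-0.4570, -0.0019, -1.4060) x2=(1.8614, -1.4713, -1.4804)
step 3: x0=(1.0005, -0.7847, -1.5349) x1=(-0.4452, -0.0031, -1.3840) x2=(1.8665, -1.4415, -1.4906)
step 4: x0=(0.9740, -0.8064, -1.5098) x1=(-0.4332, -0.0043, -1.3620) x2=(1.8712, -1.4113, -1.5009)
step 5: x0=(0.9474, -0.8280, -1.4846) x1=(-0.4210, -0.0057, -1.3400) x2=(1.8754, -1.3809, -1.5111)
step 6: x0=(0.9207, -0.8497, -1.4594) x1=(-0.4086, -0.0071, -1.3181) x2=(1.8791, -1.3501, -1.5214)
step 7: x0=(0.8941, -0.8713, -1.4342) x1=(-0.3959, -0.0088, -1.2962) x2=(1.8824, -1.3191, -1.5316)
step 8: x0=(0.8674, -0.8929, -1.4090) x1=(-0.3831, -0.0105, -1.2743) x2=(1.8851, -1.2879, -1.5417)
step 9: x0=(0.8407, -0.9143, -1.3838) x1=(-0.3700, -0.0124, -1.2524) x2=(1.8874, -1.2564, -1.5518)
step 10: x0=(0.8140, -0.9356, -1.3586) x1=(-0.3567, -0.0145, -1.2306) x2=(1.8892, -1.2248, -1.5618)
step 11: x0=(0.7872, -0.9567, -1.3334) x1=(-0.3432, -0.0167, -1.2087) x2=(1.8905, -1.1930, -1.5717)
step 12: x0=(0.7604, -0.9776, -1.3083) x1=(-0.3295, -0.0191, -1.1869) x2=(1.8913, -1.1610, -1.5816)
step 13: x0=(0.7335, -0.9982, -1.2832) x1=(-0.3155, -0.0217, -1.1652) x2=(1.8916, -1.1290, -1.5913)
step 14: x0=(0.7066, -1.0186, -1.2581) x1=(-0.3013, -0.0245, -1.1434) x2=(1.8915, -1.0968, -1.6009)
step 15: x0=(0.6795, -1.0387, -1.2330) x1=(-0.2869, -0.0274, -1.1217) x2=(1.8909, -1.0645, -1.6104)
step 16: x0=(0.6524, -1.0585, -1.2080) x1=(-0.2723, -0.0306, -1.1001) x2=(1.8899, -1.0322, -1.6198)
step 17: x0=(0.6252, -1.0779, -1.1830) x1=(-0.2574, -0.0340, -1.0784) x2=(1.8885, -0.9998, -1.6290)
step 18: x0=(0.5978, -1.0969, -1.1580) x1=(-0.2423, -0.0376, -1.0568) x2=(1.8867, -0.9674, -1.6381)
step 19: x0=(0.5703, -1.1155, -1.1331) x1=(-0.2270, -0.0414, -1.0353) x2=(1.8845, -0.9350, -1.6471)
step 20: x0=(0.5427, -1.1337, -1.1082) x1=(-0.2114, -0.0455, -1.0137) x2=(1.8820, -0.9025, -1.6560)
step 21: x0=(0.5150, -1.1514, -1.0833) x1=(-0.1956, -0.0499, -0.9923) x2=(1.8791, -0.8700, -1.6647)
step 22: x0=(0.4872, -1.1687, -1.0585) x1=(-0.1797, -0.0545, -0.9708) x2=(1.8758, -0.8374, -1.6733)
step 23: x0=(0.4591, -1.1855, -1.0337) x1=(-0.1634, -0.0594, -0.9494) x2=(1.8722, -0.8049, -1.6818)
step 24: x0=(0.4310, -1.2017, -1.0089) x1=(-0.1470, -0.0646, -0.9280) x2=(1.8683, -0.7723, -1.6901)
step 25: x0=(0.4027, -1.2175, -0.9841) x1=(-0.1304, -0.0701, -0.9067) x2=(1.8641, -0.7398, -1.6983)
step 26: x0=(0.3744, -1.2326, -0.9593) x1=(-0.1136, -0.0758, -0.8854) x2=(1.8595, -0.7072, -1.7064)
step 27: x0=(0.3458, -1.2473, -0.9346) x1=(-0.0966, -0.0819, -0.8642) x2=(1.8547, -0.6746, -1.7143)
step 28: x0=(0.3172, -1.2613, -0.9099) x1=(-0.0794, -0.0883, -0.8430) x2=(1.8496, -0.6421, -1.7221)
step 29: x0=(0.2885, -1.2747, -0.8852) x1=(-0.0621, -0.0950, -0.8219) x2=(1.8441, -0.6095, -1.7297)
step 30: x0=(0.2597, -1.2875, -0.8605) x1=(-0.0446, -0.1021, -0.8008) x2=(1.8384, -0.5769, -1.7372)
step 31: x0=(0.2308, -1.2997, -0.8359) x1=(-0.0269, -0.1095, -0.7798) x2=(1.8324, -0.5443, -1.7446)
step 32: x0=(0.2019, -1.3113, -0.8112) x1=(-0.0091, -0.1172, -0.7588) x2=(1.8262, -0.5118, -1.7518)
step 33: x0=(0.1730, -1.3222, -0.7866) x1=(0.0088, -0.1253, -0.7379) x2=(1.8196, -0.4792, -1.7588)
step 34: x0=(0.1440, -1.3325, -0.7620) x1=(0.0269, -0.1337, -0.7170) x2=(1.8128, -0.4467, -1.7657)
step 35: x0=(0.1150, -1.3421, -0.7373) x1=(0.0451, -0.1425, -0.6962) x2=(1.8058, -0.4142, -1.7725)
step 36: x0=(0.0861, -1.3510, -0.7128) x1=(0.0633, -0.1517, -0.6754) x2=(1.7985, -0.3817, -1.7791)
step 37: x0=(0.0572, -1.3593, -0.6882) x1=(0.0817, -0.1612, -0.6547) x2=(1.7909, -0.3492, -1.7855)
step 38: x0=(0.0283, -1.3669, -0.6636) x1=(0.1001, -0.1710, -0.6341) x2=(1.7831, -0.3167, -1.7918)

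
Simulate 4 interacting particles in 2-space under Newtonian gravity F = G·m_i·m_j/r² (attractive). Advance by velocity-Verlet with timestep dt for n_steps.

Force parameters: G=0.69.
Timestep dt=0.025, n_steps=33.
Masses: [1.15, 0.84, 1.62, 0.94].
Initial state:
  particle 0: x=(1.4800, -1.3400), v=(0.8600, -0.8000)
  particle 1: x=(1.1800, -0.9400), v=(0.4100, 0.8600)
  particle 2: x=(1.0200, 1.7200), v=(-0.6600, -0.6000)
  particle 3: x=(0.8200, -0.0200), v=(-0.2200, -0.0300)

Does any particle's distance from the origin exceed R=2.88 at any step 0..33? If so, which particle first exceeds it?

no

step 0: x0=(1.4800, -1.3400) x1=(1.1800, -0.9400) x2=(1.0200, 1.7200) x3=(0.8200, -0.0200)
step 1: x0=(1.5010, -1.3593) x1=(1.1908, -0.9191) x2=(1.0035, 1.7049) x3=(0.8146, -0.0209)
step 2: x0=(1.5212, -1.3774) x1=(1.2023, -0.8990) x2=(0.9870, 1.6895) x3=(0.8095, -0.0221)
step 3: x0=(1.5407, -1.3943) x1=(1.2146, -0.8797) x2=(0.9705, 1.6739) x3=(0.8047, -0.0237)
step 4: x0=(1.5596, -1.4101) x1=(1.2273, -0.8610) x2=(0.9540, 1.6581) x3=(0.8002, -0.0255)
step 5: x0=(1.5780, -1.4250) x1=(1.2404, -0.8428) x2=(0.9375, 1.6420) x3=(0.7960, -0.0277)
step 6: x0=(1.5958, -1.4390) x1=(1.2539, -0.8251) x2=(0.9210, 1.6257) x3=(0.7921, -0.0301)
step 7: x0=(1.6132, -1.4522) x1=(1.2676, -0.8077) x2=(0.9045, 1.6091) x3=(0.7885, -0.0328)
step 8: x0=(1.6302, -1.4646) x1=(1.2814, -0.7906) x2=(0.8880, 1.5922) x3=(0.7853, -0.0358)
step 9: x0=(1.6468, -1.4762) x1=(1.2954, -0.7737) x2=(0.8715, 1.5751) x3=(0.7824, -0.0390)
step 10: x0=(1.6631, -1.4871) x1=(1.3094, -0.7570) x2=(0.8551, 1.5578) x3=(0.7799, -0.0425)
step 11: x0=(1.6790, -1.4973) x1=(1.3233, -0.7404) x2=(0.8387, 1.5401) x3=(0.7778, -0.0463)
step 12: x0=(1.6946, -1.5069) x1=(1.3373, -0.7240) x2=(0.8222, 1.5222) x3=(0.7760, -0.0503)
step 13: x0=(1.7099, -1.5158) x1=(1.3512, -0.7076) x2=(0.8059, 1.5040) x3=(0.7747, -0.0545)
step 14: x0=(1.7249, -1.5241) x1=(1.3649, -0.6913) x2=(0.7895, 1.4855) x3=(0.7737, -0.0589)
step 15: x0=(1.7397, -1.5318) x1=(1.3784, -0.6750) x2=(0.7732, 1.4668) x3=(0.7732, -0.0635)
step 16: x0=(1.7542, -1.5390) x1=(1.3918, -0.6587) x2=(0.7569, 1.4477) x3=(0.7731, -0.0683)
step 17: x0=(1.7685, -1.5457) x1=(1.4049, -0.6424) x2=(0.7406, 1.4283) x3=(0.7735, -0.0732)
step 18: x0=(1.7825, -1.5518) x1=(1.4178, -0.6261) x2=(0.7244, 1.4087) x3=(0.7743, -0.0784)
step 19: x0=(1.7963, -1.5574) x1=(1.4304, -0.6097) x2=(0.7082, 1.3887) x3=(0.7756, -0.0836)
step 20: x0=(1.8099, -1.5625) x1=(1.4426, -0.5932) x2=(0.6921, 1.3685) x3=(0.7773, -0.0890)
step 21: x0=(1.8232, -1.5671) x1=(1.4545, -0.5767) x2=(0.6761, 1.3479) x3=(0.7796, -0.0945)
step 22: x0=(1.8364, -1.5712) x1=(1.4660, -0.5601) x2=(0.6601, 1.3270) x3=(0.7823, -0.1001)
step 23: x0=(1.8493, -1.5749) x1=(1.4771, -0.5435) x2=(0.6442, 1.3058) x3=(0.7855, -0.1058)
step 24: x0=(1.8621, -1.5781) x1=(1.4877, -0.5267) x2=(0.6283, 1.2842) x3=(0.7892, -0.1115)
step 25: x0=(1.8746, -1.5809) x1=(1.4979, -0.5098) x2=(0.6126, 1.2623) x3=(0.7935, -0.1173)
step 26: x0=(1.8869, -1.5833) x1=(1.5076, -0.4929) x2=(0.5969, 1.2401) x3=(0.7983, -0.1231)
step 27: x0=(1.8991, -1.5852) x1=(1.5167, -0.4758) x2=(0.5813, 1.2176) x3=(0.8036, -0.1290)
step 28: x0=(1.9111, -1.5868) x1=(1.5253, -0.4587) x2=(0.5659, 1.1946) x3=(0.8095, -0.1348)
step 29: x0=(1.9228, -1.5879) x1=(1.5333, -0.4414) x2=(0.5505, 1.1714) x3=(0.8159, -0.1407)
step 30: x0=(1.9344, -1.5886) x1=(1.5408, -0.4240) x2=(0.5353, 1.1478) x3=(0.8229, -0.1465)
step 31: x0=(1.9458, -1.5890) x1=(1.5475, -0.4065) x2=(0.5202, 1.1238) x3=(0.8305, -0.1522)
step 32: x0=(1.9570, -1.5889) x1=(1.5536, -0.3889) x2=(0.5052, 1.0995) x3=(0.8386, -0.1579)
step 33: x0=(1.9681, -1.5885) x1=(1.5590, -0.3713) x2=(0.4904, 1.0748) x3=(0.8474, -0.1635)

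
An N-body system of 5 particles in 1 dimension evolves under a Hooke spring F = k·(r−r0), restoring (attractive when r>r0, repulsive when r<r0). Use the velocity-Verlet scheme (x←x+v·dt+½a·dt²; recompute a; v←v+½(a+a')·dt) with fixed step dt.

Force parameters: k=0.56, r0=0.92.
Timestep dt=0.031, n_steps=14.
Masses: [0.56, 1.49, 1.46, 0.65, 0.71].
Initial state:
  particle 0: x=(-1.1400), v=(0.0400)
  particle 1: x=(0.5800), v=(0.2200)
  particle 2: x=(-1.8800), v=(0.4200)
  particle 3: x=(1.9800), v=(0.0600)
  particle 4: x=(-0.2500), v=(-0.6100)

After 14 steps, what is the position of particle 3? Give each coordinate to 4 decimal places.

step 0: x0=(-1.1400) x1=(0.5800) x2=(-1.8800) x3=(1.9800) x4=(-0.2500)
step 1: x0=(-1.1372) x1=(0.5865) x2=(-1.8661) x3=(1.9790) x4=(-0.2687)
step 2: x0=(-1.1315) x1=(0.5924) x2=(-1.8503) x3=(1.9723) x4=(-0.2869)
step 3: x0=(-1.1227) x1=(0.5975) x2=(-1.8327) x3=(1.9598) x4=(-0.3046)
step 4: x0=(-1.1110) x1=(0.6021) x2=(-1.8134) x3=(1.9417) x4=(-0.3216)
step 5: x0=(-1.0964) x1=(0.6059) x2=(-1.7924) x3=(1.9181) x4=(-0.3380)
step 6: x0=(-1.0790) x1=(0.6091) x2=(-1.7696) x3=(1.8889) x4=(-0.3536)
step 7: x0=(-1.0588) x1=(0.6115) x2=(-1.7452) x3=(1.8544) x4=(-0.3684)
step 8: x0=(-1.0360) x1=(0.6133) x2=(-1.7193) x3=(1.8147) x4=(-0.3824)
step 9: x0=(-1.0106) x1=(0.6144) x2=(-1.6917) x3=(1.7700) x4=(-0.3954)
step 10: x0=(-0.9829) x1=(0.6148) x2=(-1.6627) x3=(1.7203) x4=(-0.4075)
step 11: x0=(-0.9529) x1=(0.6145) x2=(-1.6322) x3=(1.6660) x4=(-0.4186)
step 12: x0=(-0.9208) x1=(0.6134) x2=(-1.6004) x3=(1.6073) x4=(-0.4286)
step 13: x0=(-0.8867) x1=(0.6117) x2=(-1.5672) x3=(1.5443) x4=(-0.4376)
step 14: x0=(-0.8508) x1=(0.6092) x2=(-1.5327) x3=(1.4774) x4=(-0.4454)

(1.4774)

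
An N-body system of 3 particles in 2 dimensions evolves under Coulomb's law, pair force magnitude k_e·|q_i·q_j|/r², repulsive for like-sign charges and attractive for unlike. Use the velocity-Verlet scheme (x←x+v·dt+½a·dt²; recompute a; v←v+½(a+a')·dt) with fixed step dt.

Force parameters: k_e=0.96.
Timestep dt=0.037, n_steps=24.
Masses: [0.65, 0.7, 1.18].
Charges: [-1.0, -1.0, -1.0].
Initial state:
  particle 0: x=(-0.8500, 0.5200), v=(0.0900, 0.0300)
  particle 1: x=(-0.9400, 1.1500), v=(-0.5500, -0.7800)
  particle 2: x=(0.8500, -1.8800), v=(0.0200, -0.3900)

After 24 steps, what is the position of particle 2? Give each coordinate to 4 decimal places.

step 0: x0=(-0.8500, 0.5200) x1=(-0.9400, 1.1500) x2=(0.8500, -1.8800)
step 1: x0=(-0.8464, 0.5187) x1=(-0.9607, 1.1235) x2=(0.8508, -1.8945)
step 2: x0=(-0.8419, 0.5124) x1=(-0.9824, 1.1020) x2=(0.8517, -1.9092)
step 3: x0=(-0.8363, 0.5009) x1=(-1.0054, 1.0856) x2=(0.8528, -1.9241)
step 4: x0=(-0.8293, 0.4844) x1=(-1.0299, 1.0742) x2=(0.8539, -1.9392)
step 5: x0=(-0.8207, 0.4631) x1=(-1.0560, 1.0675) x2=(0.8552, -1.9544)
step 6: x0=(-0.8106, 0.4375) x1=(-1.0838, 1.0651) x2=(0.8566, -1.9698)
step 7: x0=(-0.7988, 0.4082) x1=(-1.1133, 1.0665) x2=(0.8581, -1.9854)
step 8: x0=(-0.7856, 0.3757) x1=(-1.1443, 1.0712) x2=(0.8598, -2.0012)
step 9: x0=(-0.7710, 0.3404) x1=(-1.1769, 1.0787) x2=(0.8615, -2.0172)
step 10: x0=(-0.7551, 0.3028) x1=(-1.2108, 1.0886) x2=(0.8634, -2.0333)
step 11: x0=(-0.7382, 0.2633) x1=(-1.2459, 1.1007) x2=(0.8654, -2.0496)
step 12: x0=(-0.7203, 0.2222) x1=(-1.2821, 1.1145) x2=(0.8675, -2.0661)
step 13: x0=(-0.7016, 0.1797) x1=(-1.3193, 1.1299) x2=(0.8698, -2.0828)
step 14: x0=(-0.6822, 0.1362) x1=(-1.3573, 1.1465) x2=(0.8722, -2.0997)
step 15: x0=(-0.6622, 0.0918) x1=(-1.3962, 1.1644) x2=(0.8747, -2.1167)
step 16: x0=(-0.6416, 0.0466) x1=(-1.4357, 1.1832) x2=(0.8773, -2.1340)
step 17: x0=(-0.6206, 0.0007) x1=(-1.4758, 1.2030) x2=(0.8801, -2.1514)
step 18: x0=(-0.5993, -0.0456) x1=(-1.5165, 1.2235) x2=(0.8829, -2.1690)
step 19: x0=(-0.5776, -0.0924) x1=(-1.5577, 1.2448) x2=(0.8860, -2.1868)
step 20: x0=(-0.5557, -0.1395) x1=(-1.5994, 1.2667) x2=(0.8891, -2.2047)
step 21: x0=(-0.5336, -0.1868) x1=(-1.6415, 1.2891) x2=(0.8924, -2.2229)
step 22: x0=(-0.5113, -0.2344) x1=(-1.6840, 1.3121) x2=(0.8959, -2.2413)
step 23: x0=(-0.4889, -0.2821) x1=(-1.7269, 1.3356) x2=(0.8994, -2.2598)
step 24: x0=(-0.4664, -0.3300) x1=(-1.7701, 1.3595) x2=(0.9031, -2.2786)

(0.9031, -2.2786)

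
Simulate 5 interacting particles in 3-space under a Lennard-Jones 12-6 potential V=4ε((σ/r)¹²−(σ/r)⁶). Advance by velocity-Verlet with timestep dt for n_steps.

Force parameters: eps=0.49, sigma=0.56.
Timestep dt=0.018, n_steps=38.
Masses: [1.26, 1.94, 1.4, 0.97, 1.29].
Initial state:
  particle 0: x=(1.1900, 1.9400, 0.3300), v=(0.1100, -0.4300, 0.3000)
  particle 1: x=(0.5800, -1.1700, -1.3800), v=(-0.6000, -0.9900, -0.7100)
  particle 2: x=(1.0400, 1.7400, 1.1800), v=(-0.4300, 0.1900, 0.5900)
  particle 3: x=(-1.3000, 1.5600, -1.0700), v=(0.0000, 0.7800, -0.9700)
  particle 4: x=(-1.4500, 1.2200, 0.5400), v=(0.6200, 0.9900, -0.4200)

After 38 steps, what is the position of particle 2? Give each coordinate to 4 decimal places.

(0.7706, 1.8776, 1.4954)

step 0: x0=(1.1900, 1.9400, 0.3300) x1=(0.5800, -1.1700, -1.3800) x2=(1.0400, 1.7400, 1.1800) x3=(-1.3000, 1.5600, -1.0700) x4=(-1.4500, 1.2200, 0.5400)
step 1: x0=(1.1920, 1.9322, 0.3355) x1=(0.5692, -1.1878, -1.3928) x2=(1.0323, 1.7434, 1.1905) x3=(-1.3000, 1.5740, -1.0875) x4=(-1.4388, 1.2378, 0.5324)
step 2: x0=(1.1939, 1.9244, 0.3412) x1=(0.5584, -1.2056, -1.4056) x2=(1.0246, 1.7469, 1.2009) x3=(-1.3000, 1.5881, -1.1049) x4=(-1.4277, 1.2556, 0.5249)
step 3: x0=(1.1958, 1.9166, 0.3470) x1=(0.5476, -1.2235, -1.4183) x2=(1.0169, 1.7504, 1.2111) x3=(-1.3000, 1.6021, -1.1224) x4=(-1.4165, 1.2735, 0.5173)
step 4: x0=(1.1977, 1.9087, 0.3530) x1=(0.5368, -1.2413, -1.4311) x2=(1.0093, 1.7540, 1.2212) x3=(-1.3000, 1.6162, -1.1398) x4=(-1.4054, 1.2913, 0.5097)
step 5: x0=(1.1995, 1.9008, 0.3592) x1=(0.5260, -1.2591, -1.4439) x2=(1.0017, 1.7575, 1.2311) x3=(-1.3000, 1.6302, -1.1573) x4=(-1.3942, 1.3091, 0.5022)
step 6: x0=(1.2013, 1.8929, 0.3655) x1=(0.5152, -1.2769, -1.4567) x2=(0.9941, 1.7611, 1.2409) x3=(-1.3000, 1.6442, -1.1747) x4=(-1.3830, 1.3269, 0.4946)
step 7: x0=(1.2030, 1.8850, 0.3720) x1=(0.5044, -1.2947, -1.4695) x2=(0.9866, 1.7647, 1.2506) x3=(-1.3000, 1.6583, -1.1921) x4=(-1.3719, 1.3448, 0.4870)
step 8: x0=(1.2047, 1.8770, 0.3786) x1=(0.4936, -1.3126, -1.4822) x2=(0.9791, 1.7683, 1.2601) x3=(-1.3000, 1.6723, -1.2096) x4=(-1.3607, 1.3626, 0.4794)
step 9: x0=(1.2064, 1.8690, 0.3854) x1=(0.4828, -1.3304, -1.4950) x2=(0.9716, 1.7720, 1.2694) x3=(-1.3000, 1.6863, -1.2270) x4=(-1.3495, 1.3804, 0.4719)
step 10: x0=(1.2081, 1.8610, 0.3924) x1=(0.4720, -1.3482, -1.5078) x2=(0.9642, 1.7756, 1.2787) x3=(-1.3000, 1.7004, -1.2444) x4=(-1.3384, 1.3982, 0.4643)
step 11: x0=(1.2096, 1.8530, 0.3994) x1=(0.4612, -1.3660, -1.5206) x2=(0.9568, 1.7793, 1.2878) x3=(-1.3000, 1.7144, -1.2619) x4=(-1.3272, 1.4161, 0.4567)
step 12: x0=(1.2112, 1.8450, 0.4067) x1=(0.4504, -1.3838, -1.5334) x2=(0.9494, 1.7830, 1.2968) x3=(-1.3000, 1.7284, -1.2793) x4=(-1.3161, 1.4339, 0.4491)
step 13: x0=(1.2127, 1.8369, 0.4140) x1=(0.4396, -1.4017, -1.5461) x2=(0.9421, 1.7867, 1.3056) x3=(-1.3000, 1.7425, -1.2967) x4=(-1.3049, 1.4517, 0.4415)
step 14: x0=(1.2142, 1.8289, 0.4215) x1=(0.4288, -1.4195, -1.5589) x2=(0.9348, 1.7904, 1.3144) x3=(-1.3000, 1.7565, -1.3141) x4=(-1.2937, 1.4695, 0.4339)
step 15: x0=(1.2156, 1.8208, 0.4291) x1=(0.4180, -1.4373, -1.5717) x2=(0.9275, 1.7941, 1.3230) x3=(-1.3000, 1.7705, -1.3316) x4=(-1.2826, 1.4874, 0.4264)
step 16: x0=(1.2170, 1.8128, 0.4368) x1=(0.4072, -1.4551, -1.5845) x2=(0.9203, 1.7978, 1.3315) x3=(-1.3000, 1.7846, -1.3490) x4=(-1.2714, 1.5052, 0.4188)
step 17: x0=(1.2184, 1.8047, 0.4447) x1=(0.3964, -1.4729, -1.5973) x2=(0.9131, 1.8015, 1.3400) x3=(-1.3000, 1.7986, -1.3664) x4=(-1.2602, 1.5230, 0.4112)
step 18: x0=(1.2197, 1.7967, 0.4526) x1=(0.3856, -1.4908, -1.6100) x2=(0.9060, 1.8052, 1.3483) x3=(-1.3000, 1.8126, -1.3838) x4=(-1.2491, 1.5408, 0.4036)
step 19: x0=(1.2210, 1.7886, 0.4607) x1=(0.3748, -1.5086, -1.6228) x2=(0.8988, 1.8089, 1.3565) x3=(-1.3000, 1.8267, -1.4012) x4=(-1.2379, 1.5587, 0.3960)
step 20: x0=(1.2222, 1.7806, 0.4689) x1=(0.3640, -1.5264, -1.6356) x2=(0.8918, 1.8126, 1.3646) x3=(-1.3000, 1.8407, -1.4186) x4=(-1.2267, 1.5765, 0.3884)
step 21: x0=(1.2234, 1.7725, 0.4772) x1=(0.3532, -1.5442, -1.6484) x2=(0.8847, 1.8163, 1.3726) x3=(-1.3000, 1.8547, -1.4360) x4=(-1.2156, 1.5943, 0.3808)
step 22: x0=(1.2246, 1.7645, 0.4857) x1=(0.3424, -1.5620, -1.6612) x2=(0.8777, 1.8200, 1.3805) x3=(-1.3000, 1.8687, -1.4534) x4=(-1.2044, 1.6121, 0.3732)
step 23: x0=(1.2257, 1.7564, 0.4942) x1=(0.3316, -1.5799, -1.6739) x2=(0.8708, 1.8236, 1.3883) x3=(-1.3000, 1.8828, -1.4708) x4=(-1.1932, 1.6300, 0.3656)
step 24: x0=(1.2268, 1.7484, 0.5028) x1=(0.3208, -1.5977, -1.6867) x2=(0.8638, 1.8273, 1.3960) x3=(-1.3000, 1.8968, -1.4882) x4=(-1.1821, 1.6478, 0.3580)
step 25: x0=(1.2278, 1.7404, 0.5115) x1=(0.3100, -1.6155, -1.6995) x2=(0.8569, 1.8310, 1.4036) x3=(-1.3000, 1.9108, -1.5056) x4=(-1.1709, 1.6656, 0.3504)
step 26: x0=(1.2288, 1.7324, 0.5204) x1=(0.2992, -1.6333, -1.7123) x2=(0.8501, 1.8347, 1.4111) x3=(-1.3000, 1.9249, -1.5230) x4=(-1.1597, 1.6835, 0.3428)
step 27: x0=(1.2297, 1.7244, 0.5293) x1=(0.2884, -1.6511, -1.7251) x2=(0.8433, 1.8383, 1.4186) x3=(-1.3000, 1.9389, -1.5404) x4=(-1.1486, 1.7013, 0.3352)
step 28: x0=(1.2307, 1.7164, 0.5383) x1=(0.2776, -1.6690, -1.7378) x2=(0.8365, 1.8420, 1.4259) x3=(-1.3000, 1.9529, -1.5578) x4=(-1.1374, 1.7191, 0.3276)
step 29: x0=(1.2315, 1.7084, 0.5474) x1=(0.2668, -1.6868, -1.7506) x2=(0.8297, 1.8456, 1.4332) x3=(-1.3000, 1.9670, -1.5752) x4=(-1.1262, 1.7369, 0.3200)
step 30: x0=(1.2323, 1.7004, 0.5566) x1=(0.2560, -1.7046, -1.7634) x2=(0.8230, 1.8492, 1.4404) x3=(-1.3000, 1.9810, -1.5926) x4=(-1.1150, 1.7548, 0.3124)
step 31: x0=(1.2331, 1.6925, 0.5659) x1=(0.2452, -1.7224, -1.7762) x2=(0.8163, 1.8528, 1.4475) x3=(-1.3000, 1.9950, -1.6100) x4=(-1.1039, 1.7726, 0.3047)
step 32: x0=(1.2339, 1.6846, 0.5752) x1=(0.2344, -1.7402, -1.7890) x2=(0.8097, 1.8564, 1.4546) x3=(-1.3000, 2.0090, -1.6274) x4=(-1.0927, 1.7904, 0.2971)
step 33: x0=(1.2346, 1.6766, 0.5847) x1=(0.2236, -1.7581, -1.8017) x2=(0.8031, 1.8600, 1.4616) x3=(-1.3000, 2.0231, -1.6448) x4=(-1.0815, 1.8083, 0.2895)
step 34: x0=(1.2353, 1.6687, 0.5942) x1=(0.2128, -1.7759, -1.8145) x2=(0.7965, 1.8635, 1.4685) x3=(-1.3000, 2.0371, -1.6622) x4=(-1.0704, 1.8261, 0.2819)
step 35: x0=(1.2359, 1.6609, 0.6038) x1=(0.2020, -1.7937, -1.8273) x2=(0.7900, 1.8671, 1.4753) x3=(-1.3000, 2.0511, -1.6796) x4=(-1.0592, 1.8439, 0.2743)
step 36: x0=(1.2365, 1.6530, 0.6135) x1=(0.1912, -1.8115, -1.8401) x2=(0.7835, 1.8706, 1.4821) x3=(-1.3000, 2.0652, -1.6970) x4=(-1.0480, 1.8618, 0.2667)
step 37: x0=(1.2370, 1.6452, 0.6233) x1=(0.1804, -1.8293, -1.8529) x2=(0.7770, 1.8741, 1.4888) x3=(-1.3000, 2.0792, -1.7143) x4=(-1.0368, 1.8796, 0.2591)
step 38: x0=(1.2375, 1.6373, 0.6331) x1=(0.1696, -1.8471, -1.8656) x2=(0.7706, 1.8776, 1.4954) x3=(-1.3000, 2.0932, -1.7317) x4=(-1.0257, 1.8974, 0.2515)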